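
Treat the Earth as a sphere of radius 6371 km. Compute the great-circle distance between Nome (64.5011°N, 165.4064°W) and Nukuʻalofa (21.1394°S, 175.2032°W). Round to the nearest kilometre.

Δλ = -175.2032 − -165.4064 = -9.7968°.
Δφ = -21.1394 − 64.5011 = -85.6405°.
a = sin²(Δφ/2) + cos φ₁ · cos φ₂ · sin²(Δλ/2) = 0.464921.
c = 2·atan2(√a, √(1−a)) = 1.50058 rad → d = 6371·c ≈ 9560.19 km.

9560 km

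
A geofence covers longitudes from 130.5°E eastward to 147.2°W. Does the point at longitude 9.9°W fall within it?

Band width going east from +130.5° to -147.2°: ((-147.2 − 130.5) mod 360) = 82.3°.
Offset of -9.9° east of the west edge: ((-9.9 − 130.5) mod 360) = 219.6°.
219.6° > 82.3° ⇒ outside.

No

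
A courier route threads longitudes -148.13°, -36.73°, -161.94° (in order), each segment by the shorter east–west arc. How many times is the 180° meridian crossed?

Leg 1: -148.13° → -36.73°, shortest Δλ = 111.4° (east) — does not cross 180°.
Leg 2: -36.73° → -161.94°, shortest Δλ = -125.21° (west) — does not cross 180°.
Total crossings: 0.

0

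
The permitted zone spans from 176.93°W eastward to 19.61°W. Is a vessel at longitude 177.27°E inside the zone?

No

Band width going east from -176.93° to -19.61°: ((-19.61 − -176.93) mod 360) = 157.32°.
Offset of +177.27° east of the west edge: ((177.27 − -176.93) mod 360) = 354.20°.
354.20° > 157.32° ⇒ outside.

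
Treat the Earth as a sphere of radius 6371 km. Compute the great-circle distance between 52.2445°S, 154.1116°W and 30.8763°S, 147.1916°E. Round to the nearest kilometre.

Δλ = 147.1916 − -154.1116 = 301.3032°; wrapped into (−180°, 180°]: -58.6968°.
Δφ = -30.8763 − -52.2445 = 21.3682°.
a = sin²(Δφ/2) + cos φ₁ · cos φ₂ · sin²(Δλ/2) = 0.160609.
c = 2·atan2(√a, √(1−a)) = 0.82469 rad → d = 6371·c ≈ 5254.12 km.

5254 km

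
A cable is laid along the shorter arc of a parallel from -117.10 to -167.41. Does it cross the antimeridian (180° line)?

Signed shortest Δλ = ((-167.41 − -117.10 + 180) mod 360) − 180 = -50.31°.
Going west by 50.31° from -117.10° reaches -167.41° without touching 180°.

No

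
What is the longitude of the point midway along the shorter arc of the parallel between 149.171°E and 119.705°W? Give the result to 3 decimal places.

Signed shortest Δλ from +149.171° to -119.705° is +91.124°.
Midpoint longitude = +149.171° + (+91.124°)/2 = +149.171° + 45.562° = +194.733°.
Normalise into (−180°, 180°]: -165.267°.
(The naïve average (+149.171 + -119.705)/2 = 14.733° is on the wrong side of the globe.)

165.267°W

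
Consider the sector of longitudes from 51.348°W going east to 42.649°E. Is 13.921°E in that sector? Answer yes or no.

Band width going east from -51.348° to +42.649°: ((42.649 − -51.348) mod 360) = 93.997°.
Offset of +13.921° east of the west edge: ((13.921 − -51.348) mod 360) = 65.269°.
65.269° ≤ 93.997° ⇒ inside.

Yes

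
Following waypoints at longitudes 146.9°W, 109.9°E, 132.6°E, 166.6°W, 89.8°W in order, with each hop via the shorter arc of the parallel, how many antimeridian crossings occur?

Leg 1: -146.9° → +109.9°, shortest Δλ = -103.2° (west) — crosses 180°.
Leg 2: +109.9° → +132.6°, shortest Δλ = 22.7° (east) — does not cross 180°.
Leg 3: +132.6° → -166.6°, shortest Δλ = 60.8° (east) — crosses 180°.
Leg 4: -166.6° → -89.8°, shortest Δλ = 76.8° (east) — does not cross 180°.
Total crossings: 2.

2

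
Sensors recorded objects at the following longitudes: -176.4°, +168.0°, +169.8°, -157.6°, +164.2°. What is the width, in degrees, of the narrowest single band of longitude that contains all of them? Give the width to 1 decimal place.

38.2°

Sort the longitudes: -176.4°, -157.6°, +164.2°, +168.0°, +169.8°.
Eastward gaps between consecutive values (wrapping around): 18.8°, 321.8°, 3.8°, 1.8°, 13.8°.
Largest gap = 321.8° ⇒ minimal covering band is its complement: 360° − 321.8° = 38.2°.
Band runs from +164.2° eastward to -157.6°, crossing the antimeridian.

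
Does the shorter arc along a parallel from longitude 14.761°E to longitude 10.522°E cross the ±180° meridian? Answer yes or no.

No

Signed shortest Δλ = ((10.522 − 14.761 + 180) mod 360) − 180 = -4.239°.
Going west by 4.239° from +14.761° reaches +10.522° without touching 180°.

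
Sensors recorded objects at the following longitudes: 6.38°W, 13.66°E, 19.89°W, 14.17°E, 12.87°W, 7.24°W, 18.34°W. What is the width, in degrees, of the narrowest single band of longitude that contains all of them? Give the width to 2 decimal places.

Sort the longitudes: -19.89°, -18.34°, -12.87°, -7.24°, -6.38°, +13.66°, +14.17°.
Eastward gaps between consecutive values (wrapping around): 1.55°, 5.47°, 5.63°, 0.86°, 20.04°, 0.51°, 325.94°.
Largest gap = 325.94° ⇒ minimal covering band is its complement: 360° − 325.94° = 34.06°.
Band runs from -19.89° eastward to +14.17°.

34.06°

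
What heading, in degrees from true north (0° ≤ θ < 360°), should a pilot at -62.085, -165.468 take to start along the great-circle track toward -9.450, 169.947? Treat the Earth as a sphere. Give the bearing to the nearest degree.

Δλ = 169.947 − -165.468 = 335.415°; wrapped into (−180°, 180°]: -24.585°.
θ = atan2( sin Δλ · cos φ₂ , cos φ₁ · sin φ₂ − sin φ₁ · cos φ₂ · cos Δλ )
  = atan2(-0.41040, 0.71577) = -29.829° → normalised to [0°, 360°): 330.171°.

330°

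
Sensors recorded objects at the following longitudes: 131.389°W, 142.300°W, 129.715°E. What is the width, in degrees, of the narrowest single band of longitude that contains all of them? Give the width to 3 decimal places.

98.896°

Sort the longitudes: -142.300°, -131.389°, +129.715°.
Eastward gaps between consecutive values (wrapping around): 10.911°, 261.104°, 87.985°.
Largest gap = 261.104° ⇒ minimal covering band is its complement: 360° − 261.104° = 98.896°.
Band runs from +129.715° eastward to -131.389°, crossing the antimeridian.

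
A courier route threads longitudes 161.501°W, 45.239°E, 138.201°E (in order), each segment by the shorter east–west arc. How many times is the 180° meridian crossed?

1

Leg 1: -161.501° → +45.239°, shortest Δλ = -153.26° (west) — crosses 180°.
Leg 2: +45.239° → +138.201°, shortest Δλ = 92.962° (east) — does not cross 180°.
Total crossings: 1.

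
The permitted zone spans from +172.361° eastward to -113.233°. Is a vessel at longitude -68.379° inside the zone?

No

Band width going east from +172.361° to -113.233°: ((-113.233 − 172.361) mod 360) = 74.406°.
Offset of -68.379° east of the west edge: ((-68.379 − 172.361) mod 360) = 119.260°.
119.260° > 74.406° ⇒ outside.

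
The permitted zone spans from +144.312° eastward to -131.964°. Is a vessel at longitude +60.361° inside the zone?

Band width going east from +144.312° to -131.964°: ((-131.964 − 144.312) mod 360) = 83.724°.
Offset of +60.361° east of the west edge: ((60.361 − 144.312) mod 360) = 276.049°.
276.049° > 83.724° ⇒ outside.

No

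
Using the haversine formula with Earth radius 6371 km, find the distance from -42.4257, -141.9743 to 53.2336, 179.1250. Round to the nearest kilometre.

Δλ = 179.1250 − -141.9743 = 321.0993°; wrapped into (−180°, 180°]: -38.9007°.
Δφ = 53.2336 − -42.4257 = 95.6593°.
a = sin²(Δφ/2) + cos φ₁ · cos φ₂ · sin²(Δλ/2) = 0.598297.
c = 2·atan2(√a, √(1−a)) = 1.76868 rad → d = 6371·c ≈ 11268.25 km.

11268 km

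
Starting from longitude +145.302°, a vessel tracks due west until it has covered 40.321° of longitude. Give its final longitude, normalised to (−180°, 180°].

Start at +145.302°; shift −40.321° → +104.981°.
+104.981° already lies in (−180°, 180°].

+104.981°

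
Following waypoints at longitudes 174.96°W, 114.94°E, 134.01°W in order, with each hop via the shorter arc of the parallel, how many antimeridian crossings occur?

2

Leg 1: -174.96° → +114.94°, shortest Δλ = -70.1° (west) — crosses 180°.
Leg 2: +114.94° → -134.01°, shortest Δλ = 111.05° (east) — crosses 180°.
Total crossings: 2.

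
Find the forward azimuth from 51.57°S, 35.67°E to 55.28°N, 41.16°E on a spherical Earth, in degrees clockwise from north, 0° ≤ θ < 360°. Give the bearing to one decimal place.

3.3°

Δλ = 41.16 − 35.67 = 5.49°.
θ = atan2( sin Δλ · cos φ₂ , cos φ₁ · sin φ₂ − sin φ₁ · cos φ₂ · cos Δλ )
  = atan2(0.05449, 0.95502) = 3.266° → normalised to [0°, 360°): 3.266°.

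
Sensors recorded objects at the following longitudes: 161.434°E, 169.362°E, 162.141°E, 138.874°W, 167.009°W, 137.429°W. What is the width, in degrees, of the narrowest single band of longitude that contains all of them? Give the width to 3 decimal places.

61.137°

Sort the longitudes: -167.009°, -138.874°, -137.429°, +161.434°, +162.141°, +169.362°.
Eastward gaps between consecutive values (wrapping around): 28.135°, 1.445°, 298.863°, 0.707°, 7.221°, 23.629°.
Largest gap = 298.863° ⇒ minimal covering band is its complement: 360° − 298.863° = 61.137°.
Band runs from +161.434° eastward to -137.429°, crossing the antimeridian.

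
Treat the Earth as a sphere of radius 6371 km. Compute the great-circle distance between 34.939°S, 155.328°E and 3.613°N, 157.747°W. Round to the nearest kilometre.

Δλ = -157.747 − 155.328 = -313.075°; wrapped into (−180°, 180°]: 46.925°.
Δφ = 3.613 − -34.939 = 38.552°.
a = sin²(Δφ/2) + cos φ₁ · cos φ₂ · sin²(Δλ/2) = 0.238671.
c = 2·atan2(√a, √(1−a)) = 1.02083 rad → d = 6371·c ≈ 6503.71 km.

6504 km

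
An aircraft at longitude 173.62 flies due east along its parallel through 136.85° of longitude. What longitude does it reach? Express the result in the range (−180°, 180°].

-49.53°

Start at +173.62°; shift +136.85° → +310.47°.
+310.47° lies outside (−180°, 180°]; subtract 360° → -49.53°.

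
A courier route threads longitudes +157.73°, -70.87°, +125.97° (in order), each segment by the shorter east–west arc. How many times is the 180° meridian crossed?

Leg 1: +157.73° → -70.87°, shortest Δλ = 131.4° (east) — crosses 180°.
Leg 2: -70.87° → +125.97°, shortest Δλ = -163.16° (west) — crosses 180°.
Total crossings: 2.

2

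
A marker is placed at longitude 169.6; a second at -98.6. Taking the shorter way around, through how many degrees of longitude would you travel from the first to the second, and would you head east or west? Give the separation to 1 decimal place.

91.8° east

Raw difference: -98.6 − 169.6 = -268.2°.
Normalise into (−180°, 180°]: -268.2° + 360° = 91.8°.
Positive ⇒ the second point lies to the east; separation 91.8°.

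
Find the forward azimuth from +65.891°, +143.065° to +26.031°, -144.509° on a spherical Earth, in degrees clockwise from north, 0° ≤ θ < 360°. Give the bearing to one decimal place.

Δλ = -144.509 − 143.065 = -287.574°; wrapped into (−180°, 180°]: 72.426°.
θ = atan2( sin Δλ · cos φ₂ , cos φ₁ · sin φ₂ − sin φ₁ · cos φ₂ · cos Δλ )
  = atan2(0.85662, -0.06838) = 94.564° → normalised to [0°, 360°): 94.564°.

94.6°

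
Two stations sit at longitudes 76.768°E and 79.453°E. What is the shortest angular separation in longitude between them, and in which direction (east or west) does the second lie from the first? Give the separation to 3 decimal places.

2.685° east

Raw difference: 79.453 − 76.768 = 2.685°.
Normalise into (−180°, 180°]: 2.685° stays 2.685°.
Positive ⇒ the second point lies to the east; separation 2.685°.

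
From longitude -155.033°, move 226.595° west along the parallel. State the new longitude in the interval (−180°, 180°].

-21.628°

Start at -155.033°; shift −226.595° → -381.628°.
-381.628° lies outside (−180°, 180°]; add 360° → -21.628°.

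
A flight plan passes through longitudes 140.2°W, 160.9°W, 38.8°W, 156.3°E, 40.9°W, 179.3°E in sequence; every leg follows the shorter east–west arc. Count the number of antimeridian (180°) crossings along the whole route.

Leg 1: -140.2° → -160.9°, shortest Δλ = -20.7° (west) — does not cross 180°.
Leg 2: -160.9° → -38.8°, shortest Δλ = 122.1° (east) — does not cross 180°.
Leg 3: -38.8° → +156.3°, shortest Δλ = -164.9° (west) — crosses 180°.
Leg 4: +156.3° → -40.9°, shortest Δλ = 162.8° (east) — crosses 180°.
Leg 5: -40.9° → +179.3°, shortest Δλ = -139.8° (west) — crosses 180°.
Total crossings: 3.

3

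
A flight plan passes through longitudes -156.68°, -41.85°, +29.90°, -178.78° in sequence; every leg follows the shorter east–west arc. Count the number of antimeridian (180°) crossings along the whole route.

Leg 1: -156.68° → -41.85°, shortest Δλ = 114.83° (east) — does not cross 180°.
Leg 2: -41.85° → +29.90°, shortest Δλ = 71.75° (east) — does not cross 180°.
Leg 3: +29.90° → -178.78°, shortest Δλ = 151.32° (east) — crosses 180°.
Total crossings: 1.

1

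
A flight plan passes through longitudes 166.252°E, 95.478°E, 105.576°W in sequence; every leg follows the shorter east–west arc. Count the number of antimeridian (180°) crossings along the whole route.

1

Leg 1: +166.252° → +95.478°, shortest Δλ = -70.774° (west) — does not cross 180°.
Leg 2: +95.478° → -105.576°, shortest Δλ = 158.946° (east) — crosses 180°.
Total crossings: 1.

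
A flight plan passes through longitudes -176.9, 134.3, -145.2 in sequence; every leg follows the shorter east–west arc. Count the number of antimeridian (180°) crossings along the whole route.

2

Leg 1: -176.9° → +134.3°, shortest Δλ = -48.8° (west) — crosses 180°.
Leg 2: +134.3° → -145.2°, shortest Δλ = 80.5° (east) — crosses 180°.
Total crossings: 2.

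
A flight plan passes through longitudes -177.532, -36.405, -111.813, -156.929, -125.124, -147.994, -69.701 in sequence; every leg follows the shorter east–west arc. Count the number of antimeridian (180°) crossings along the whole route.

0

Leg 1: -177.532° → -36.405°, shortest Δλ = 141.127° (east) — does not cross 180°.
Leg 2: -36.405° → -111.813°, shortest Δλ = -75.408° (west) — does not cross 180°.
Leg 3: -111.813° → -156.929°, shortest Δλ = -45.116° (west) — does not cross 180°.
Leg 4: -156.929° → -125.124°, shortest Δλ = 31.805° (east) — does not cross 180°.
Leg 5: -125.124° → -147.994°, shortest Δλ = -22.87° (west) — does not cross 180°.
Leg 6: -147.994° → -69.701°, shortest Δλ = 78.293° (east) — does not cross 180°.
Total crossings: 0.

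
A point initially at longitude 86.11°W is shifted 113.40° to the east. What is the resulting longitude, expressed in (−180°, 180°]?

27.29°E

Start at -86.11°; shift +113.40° → +27.29°.
+27.29° already lies in (−180°, 180°].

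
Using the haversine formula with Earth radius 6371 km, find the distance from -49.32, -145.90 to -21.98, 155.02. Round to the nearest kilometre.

Δλ = 155.02 − -145.90 = 300.92°; wrapped into (−180°, 180°]: -59.08°.
Δφ = -21.98 − -49.32 = 27.34°.
a = sin²(Δφ/2) + cos φ₁ · cos φ₂ · sin²(Δλ/2) = 0.202782.
c = 2·atan2(√a, √(1−a)) = 0.93423 rad → d = 6371·c ≈ 5952.00 km.

5952 km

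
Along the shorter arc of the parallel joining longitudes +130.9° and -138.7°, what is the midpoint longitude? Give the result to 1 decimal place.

+176.1°

Signed shortest Δλ from +130.9° to -138.7° is +90.4°.
Midpoint longitude = +130.9° + (+90.4°)/2 = +130.9° + 45.2° = +176.1°.
(The naïve average (+130.9 + -138.7)/2 = -3.9° is on the wrong side of the globe.)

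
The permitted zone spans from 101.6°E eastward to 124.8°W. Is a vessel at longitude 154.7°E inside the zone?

Yes

Band width going east from +101.6° to -124.8°: ((-124.8 − 101.6) mod 360) = 133.6°.
Offset of +154.7° east of the west edge: ((154.7 − 101.6) mod 360) = 53.1°.
53.1° ≤ 133.6° ⇒ inside.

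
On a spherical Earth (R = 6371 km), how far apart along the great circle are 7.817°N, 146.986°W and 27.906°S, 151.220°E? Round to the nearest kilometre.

Δλ = 151.220 − -146.986 = 298.206°; wrapped into (−180°, 180°]: -61.794°.
Δφ = -27.906 − 7.817 = -35.723°.
a = sin²(Δφ/2) + cos φ₁ · cos φ₂ · sin²(Δλ/2) = 0.324927.
c = 2·atan2(√a, √(1−a)) = 1.21307 rad → d = 6371·c ≈ 7728.47 km.

7728 km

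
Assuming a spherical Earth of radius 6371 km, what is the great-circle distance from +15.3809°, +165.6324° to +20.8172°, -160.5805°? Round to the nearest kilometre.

3615 km

Δλ = -160.5805 − 165.6324 = -326.2129°; wrapped into (−180°, 180°]: 33.7871°.
Δφ = 20.8172 − 15.3809 = 5.4363°.
a = sin²(Δφ/2) + cos φ₁ · cos φ₂ · sin²(Δλ/2) = 0.078354.
c = 2·atan2(√a, √(1−a)) = 0.56742 rad → d = 6371·c ≈ 3615.02 km.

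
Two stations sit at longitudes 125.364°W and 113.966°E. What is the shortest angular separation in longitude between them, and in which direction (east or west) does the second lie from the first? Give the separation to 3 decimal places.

120.670° west

Raw difference: 113.966 − -125.364 = 239.33°.
Normalise into (−180°, 180°]: 239.33° − 360° = -120.67°.
Negative ⇒ the second point lies to the west; separation 120.670°.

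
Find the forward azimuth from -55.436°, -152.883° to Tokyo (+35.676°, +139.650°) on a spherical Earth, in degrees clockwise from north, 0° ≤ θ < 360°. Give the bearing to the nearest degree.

308°

Δλ = 139.650 − -152.883 = 292.533°; wrapped into (−180°, 180°]: -67.467°.
θ = atan2( sin Δλ · cos φ₂ , cos φ₁ · sin φ₂ − sin φ₁ · cos φ₂ · cos Δλ )
  = atan2(-0.75031, 0.58722) = -51.952° → normalised to [0°, 360°): 308.048°.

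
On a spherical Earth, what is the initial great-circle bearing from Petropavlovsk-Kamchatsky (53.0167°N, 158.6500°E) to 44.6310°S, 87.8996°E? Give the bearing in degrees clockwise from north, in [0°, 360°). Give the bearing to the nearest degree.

Δλ = 87.8996 − 158.6500 = -70.7504°.
θ = atan2( sin Δλ · cos φ₂ , cos φ₁ · sin φ₂ − sin φ₁ · cos φ₂ · cos Δλ )
  = atan2(-0.67186, -0.61005) = -132.240° → normalised to [0°, 360°): 227.760°.

228°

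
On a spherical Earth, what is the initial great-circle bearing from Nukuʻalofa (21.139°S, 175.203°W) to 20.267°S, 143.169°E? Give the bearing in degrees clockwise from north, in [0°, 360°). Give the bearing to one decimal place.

Δλ = 143.169 − -175.203 = 318.372°; wrapped into (−180°, 180°]: -41.628°.
θ = atan2( sin Δλ · cos φ₂ , cos φ₁ · sin φ₂ − sin φ₁ · cos φ₂ · cos Δλ )
  = atan2(-0.62316, -0.07021) = -96.428° → normalised to [0°, 360°): 263.572°.

263.6°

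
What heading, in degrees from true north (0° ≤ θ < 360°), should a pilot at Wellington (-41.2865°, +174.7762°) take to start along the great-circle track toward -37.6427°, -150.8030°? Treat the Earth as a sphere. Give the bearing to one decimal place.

93.6°

Δλ = -150.8030 − 174.7762 = -325.5792°; wrapped into (−180°, 180°]: 34.4208°.
θ = atan2( sin Δλ · cos φ₂ , cos φ₁ · sin φ₂ − sin φ₁ · cos φ₂ · cos Δλ )
  = atan2(0.44760, -0.02793) = 93.570° → normalised to [0°, 360°): 93.570°.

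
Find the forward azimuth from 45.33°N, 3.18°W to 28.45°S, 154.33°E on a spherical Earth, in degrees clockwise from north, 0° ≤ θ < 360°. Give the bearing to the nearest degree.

54°

Δλ = 154.33 − -3.18 = 157.51°.
θ = atan2( sin Δλ · cos φ₂ , cos φ₁ · sin φ₂ − sin φ₁ · cos φ₂ · cos Δλ )
  = atan2(0.33633, 0.24281) = 54.172° → normalised to [0°, 360°): 54.172°.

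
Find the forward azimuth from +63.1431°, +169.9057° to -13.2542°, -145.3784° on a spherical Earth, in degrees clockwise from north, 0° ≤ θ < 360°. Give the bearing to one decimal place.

Δλ = -145.3784 − 169.9057 = -315.2841°; wrapped into (−180°, 180°]: 44.7159°.
θ = atan2( sin Δλ · cos φ₂ , cos φ₁ · sin φ₂ − sin φ₁ · cos φ₂ · cos Δλ )
  = atan2(0.68485, -0.72065) = 136.459° → normalised to [0°, 360°): 136.459°.

136.5°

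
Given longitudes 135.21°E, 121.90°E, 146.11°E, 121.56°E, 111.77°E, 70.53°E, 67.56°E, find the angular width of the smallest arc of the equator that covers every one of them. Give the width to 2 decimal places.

78.55°

Sort the longitudes: +67.56°, +70.53°, +111.77°, +121.56°, +121.90°, +135.21°, +146.11°.
Eastward gaps between consecutive values (wrapping around): 2.97°, 41.24°, 9.79°, 0.34°, 13.31°, 10.90°, 281.45°.
Largest gap = 281.45° ⇒ minimal covering band is its complement: 360° − 281.45° = 78.55°.
Band runs from +67.56° eastward to +146.11°.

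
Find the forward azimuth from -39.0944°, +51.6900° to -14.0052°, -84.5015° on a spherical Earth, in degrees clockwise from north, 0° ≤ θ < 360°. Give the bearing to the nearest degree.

Δλ = -84.5015 − 51.6900 = -136.1915°.
θ = atan2( sin Δλ · cos φ₂ , cos φ₁ · sin φ₂ − sin φ₁ · cos φ₂ · cos Δλ )
  = atan2(-0.67167, -0.62938) = -133.138° → normalised to [0°, 360°): 226.862°.

227°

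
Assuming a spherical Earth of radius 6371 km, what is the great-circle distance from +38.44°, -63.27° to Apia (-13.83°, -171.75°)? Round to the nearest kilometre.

12558 km

Δλ = -171.75 − -63.27 = -108.48°.
Δφ = -13.83 − 38.44 = -52.27°.
a = sin²(Δφ/2) + cos φ₁ · cos φ₂ · sin²(Δλ/2) = 0.694843.
c = 2·atan2(√a, √(1−a)) = 1.97109 rad → d = 6371·c ≈ 12557.80 km.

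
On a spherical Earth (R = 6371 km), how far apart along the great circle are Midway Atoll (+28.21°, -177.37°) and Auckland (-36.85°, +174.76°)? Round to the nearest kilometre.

7281 km

Δλ = 174.76 − -177.37 = 352.13°; wrapped into (−180°, 180°]: -7.87°.
Δφ = -36.85 − 28.21 = -65.06°.
a = sin²(Δφ/2) + cos φ₁ · cos φ₂ · sin²(Δλ/2) = 0.292486.
c = 2·atan2(√a, √(1−a)) = 1.14282 rad → d = 6371·c ≈ 7280.93 km.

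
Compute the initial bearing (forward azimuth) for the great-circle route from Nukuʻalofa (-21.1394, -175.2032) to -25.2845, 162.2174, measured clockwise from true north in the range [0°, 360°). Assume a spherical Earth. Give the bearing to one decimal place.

254.3°

Δλ = 162.2174 − -175.2032 = 337.4206°; wrapped into (−180°, 180°]: -22.5794°.
θ = atan2( sin Δλ · cos φ₂ , cos φ₁ · sin φ₂ − sin φ₁ · cos φ₂ · cos Δλ )
  = atan2(-0.34718, -0.09728) = -105.653° → normalised to [0°, 360°): 254.347°.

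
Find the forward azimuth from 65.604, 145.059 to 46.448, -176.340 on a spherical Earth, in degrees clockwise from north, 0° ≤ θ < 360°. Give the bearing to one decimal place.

114.0°

Δλ = -176.340 − 145.059 = -321.399°; wrapped into (−180°, 180°]: 38.601°.
θ = atan2( sin Δλ · cos φ₂ , cos φ₁ · sin φ₂ − sin φ₁ · cos φ₂ · cos Δλ )
  = atan2(0.42987, -0.19104) = 113.961° → normalised to [0°, 360°): 113.961°.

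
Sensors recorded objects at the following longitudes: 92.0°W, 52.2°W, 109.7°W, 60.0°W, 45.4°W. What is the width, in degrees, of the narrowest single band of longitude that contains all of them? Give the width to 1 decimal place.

64.3°

Sort the longitudes: -109.7°, -92.0°, -60.0°, -52.2°, -45.4°.
Eastward gaps between consecutive values (wrapping around): 17.7°, 32.0°, 7.8°, 6.8°, 295.7°.
Largest gap = 295.7° ⇒ minimal covering band is its complement: 360° − 295.7° = 64.3°.
Band runs from -109.7° eastward to -45.4°.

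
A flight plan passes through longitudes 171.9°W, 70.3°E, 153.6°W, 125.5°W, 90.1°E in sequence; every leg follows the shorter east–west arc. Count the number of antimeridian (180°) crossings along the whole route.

Leg 1: -171.9° → +70.3°, shortest Δλ = -117.8° (west) — crosses 180°.
Leg 2: +70.3° → -153.6°, shortest Δλ = 136.1° (east) — crosses 180°.
Leg 3: -153.6° → -125.5°, shortest Δλ = 28.1° (east) — does not cross 180°.
Leg 4: -125.5° → +90.1°, shortest Δλ = -144.4° (west) — crosses 180°.
Total crossings: 3.

3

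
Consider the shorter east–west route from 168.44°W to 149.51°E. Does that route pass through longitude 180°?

Naïve |149.51 − -168.44| = 317.95° > 180°, so the shorter arc goes the other way round — across 180°.
Signed shortest Δλ = ((149.51 − -168.44 + 180) mod 360) − 180 = -42.05°.
Going west by 42.05° from -168.44° passes through 180° before reaching +149.51°.

Yes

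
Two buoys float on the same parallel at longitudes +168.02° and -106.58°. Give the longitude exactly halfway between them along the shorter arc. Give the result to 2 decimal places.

-149.28°

Signed shortest Δλ from +168.02° to -106.58° is +85.40°.
Midpoint longitude = +168.02° + (+85.40°)/2 = +168.02° + 42.70° = +210.72°.
Normalise into (−180°, 180°]: -149.28°.
(The naïve average (+168.02 + -106.58)/2 = 30.72° is on the wrong side of the globe.)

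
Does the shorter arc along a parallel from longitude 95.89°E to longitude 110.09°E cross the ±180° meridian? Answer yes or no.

No

Signed shortest Δλ = ((110.09 − 95.89 + 180) mod 360) − 180 = 14.2°.
Going east by 14.2° from +95.89° reaches +110.09° without touching 180°.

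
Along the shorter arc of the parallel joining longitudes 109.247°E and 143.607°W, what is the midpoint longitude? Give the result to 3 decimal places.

Signed shortest Δλ from +109.247° to -143.607° is +107.146°.
Midpoint longitude = +109.247° + (+107.146°)/2 = +109.247° + 53.573° = +162.820°.
(The naïve average (+109.247 + -143.607)/2 = -17.18° is on the wrong side of the globe.)

162.820°E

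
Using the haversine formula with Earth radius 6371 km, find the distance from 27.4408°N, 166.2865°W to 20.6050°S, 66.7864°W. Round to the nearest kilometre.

11944 km

Δλ = -66.7864 − -166.2865 = 99.5001°.
Δφ = -20.6050 − 27.4408 = -48.0458°.
a = sin²(Δφ/2) + cos φ₁ · cos φ₂ · sin²(Δλ/2) = 0.649643.
c = 2·atan2(√a, √(1−a)) = 1.87474 rad → d = 6371·c ≈ 11943.97 km.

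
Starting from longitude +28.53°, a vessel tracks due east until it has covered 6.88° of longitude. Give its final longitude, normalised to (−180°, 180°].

Start at +28.53°; shift +6.88° → +35.41°.
+35.41° already lies in (−180°, 180°].

+35.41°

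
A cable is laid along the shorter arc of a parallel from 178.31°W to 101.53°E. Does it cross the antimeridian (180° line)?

Naïve |101.53 − -178.31| = 279.84° > 180°, so the shorter arc goes the other way round — across 180°.
Signed shortest Δλ = ((101.53 − -178.31 + 180) mod 360) − 180 = -80.16°.
Going west by 80.16° from -178.31° passes through 180° before reaching +101.53°.

Yes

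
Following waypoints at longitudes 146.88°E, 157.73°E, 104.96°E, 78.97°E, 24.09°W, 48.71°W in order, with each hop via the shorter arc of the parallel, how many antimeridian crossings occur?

0

Leg 1: +146.88° → +157.73°, shortest Δλ = 10.85° (east) — does not cross 180°.
Leg 2: +157.73° → +104.96°, shortest Δλ = -52.77° (west) — does not cross 180°.
Leg 3: +104.96° → +78.97°, shortest Δλ = -25.99° (west) — does not cross 180°.
Leg 4: +78.97° → -24.09°, shortest Δλ = -103.06° (west) — does not cross 180°.
Leg 5: -24.09° → -48.71°, shortest Δλ = -24.62° (west) — does not cross 180°.
Total crossings: 0.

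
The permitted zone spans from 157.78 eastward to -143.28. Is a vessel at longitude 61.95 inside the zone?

No

Band width going east from +157.78° to -143.28°: ((-143.28 − 157.78) mod 360) = 58.94°.
Offset of +61.95° east of the west edge: ((61.95 − 157.78) mod 360) = 264.17°.
264.17° > 58.94° ⇒ outside.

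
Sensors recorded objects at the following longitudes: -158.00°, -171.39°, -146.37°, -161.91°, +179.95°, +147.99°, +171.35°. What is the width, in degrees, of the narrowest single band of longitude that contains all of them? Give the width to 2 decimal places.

65.64°

Sort the longitudes: -171.39°, -161.91°, -158.00°, -146.37°, +147.99°, +171.35°, +179.95°.
Eastward gaps between consecutive values (wrapping around): 9.48°, 3.91°, 11.63°, 294.36°, 23.36°, 8.60°, 8.66°.
Largest gap = 294.36° ⇒ minimal covering band is its complement: 360° − 294.36° = 65.64°.
Band runs from +147.99° eastward to -146.37°, crossing the antimeridian.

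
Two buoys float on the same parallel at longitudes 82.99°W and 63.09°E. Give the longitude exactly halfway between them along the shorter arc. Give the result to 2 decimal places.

9.95°W

Signed shortest Δλ from -82.99° to +63.09° is +146.08°.
Midpoint longitude = -82.99° + (+146.08°)/2 = -82.99° + 73.04° = -9.95°.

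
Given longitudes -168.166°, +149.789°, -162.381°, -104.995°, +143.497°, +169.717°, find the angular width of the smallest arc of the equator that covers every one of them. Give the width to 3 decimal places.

111.508°

Sort the longitudes: -168.166°, -162.381°, -104.995°, +143.497°, +149.789°, +169.717°.
Eastward gaps between consecutive values (wrapping around): 5.785°, 57.386°, 248.492°, 6.292°, 19.928°, 22.117°.
Largest gap = 248.492° ⇒ minimal covering band is its complement: 360° − 248.492° = 111.508°.
Band runs from +143.497° eastward to -104.995°, crossing the antimeridian.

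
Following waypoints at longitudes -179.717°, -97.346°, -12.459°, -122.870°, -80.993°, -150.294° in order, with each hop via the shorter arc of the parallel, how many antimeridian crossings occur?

Leg 1: -179.717° → -97.346°, shortest Δλ = 82.371° (east) — does not cross 180°.
Leg 2: -97.346° → -12.459°, shortest Δλ = 84.887° (east) — does not cross 180°.
Leg 3: -12.459° → -122.870°, shortest Δλ = -110.411° (west) — does not cross 180°.
Leg 4: -122.870° → -80.993°, shortest Δλ = 41.877° (east) — does not cross 180°.
Leg 5: -80.993° → -150.294°, shortest Δλ = -69.301° (west) — does not cross 180°.
Total crossings: 0.

0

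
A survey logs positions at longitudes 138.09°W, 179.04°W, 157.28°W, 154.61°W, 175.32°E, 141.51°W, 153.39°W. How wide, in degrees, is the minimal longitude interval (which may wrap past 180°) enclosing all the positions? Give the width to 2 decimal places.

Sort the longitudes: -179.04°, -157.28°, -154.61°, -153.39°, -141.51°, -138.09°, +175.32°.
Eastward gaps between consecutive values (wrapping around): 21.76°, 2.67°, 1.22°, 11.88°, 3.42°, 313.41°, 5.64°.
Largest gap = 313.41° ⇒ minimal covering band is its complement: 360° − 313.41° = 46.59°.
Band runs from +175.32° eastward to -138.09°, crossing the antimeridian.

46.59°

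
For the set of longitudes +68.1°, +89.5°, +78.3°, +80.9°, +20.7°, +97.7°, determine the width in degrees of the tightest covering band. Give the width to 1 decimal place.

Sort the longitudes: +20.7°, +68.1°, +78.3°, +80.9°, +89.5°, +97.7°.
Eastward gaps between consecutive values (wrapping around): 47.4°, 10.2°, 2.6°, 8.6°, 8.2°, 283.0°.
Largest gap = 283.0° ⇒ minimal covering band is its complement: 360° − 283.0° = 77.0°.
Band runs from +20.7° eastward to +97.7°.

77.0°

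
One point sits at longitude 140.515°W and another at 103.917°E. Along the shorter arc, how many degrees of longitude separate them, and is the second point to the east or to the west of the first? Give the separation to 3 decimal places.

115.568° west

Raw difference: 103.917 − -140.515 = 244.432°.
Normalise into (−180°, 180°]: 244.432° − 360° = -115.568°.
Negative ⇒ the second point lies to the west; separation 115.568°.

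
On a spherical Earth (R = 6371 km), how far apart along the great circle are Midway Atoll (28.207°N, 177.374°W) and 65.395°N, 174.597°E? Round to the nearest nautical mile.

Δλ = 174.597 − -177.374 = 351.971°; wrapped into (−180°, 180°]: -8.029°.
Δφ = 65.395 − 28.207 = 37.188°.
a = sin²(Δφ/2) + cos φ₁ · cos φ₂ · sin²(Δλ/2) = 0.103470.
c = 2·atan2(√a, √(1−a)) = 0.65498 rad → d = 6371·c ≈ 4172.88 km ≈ 2253.18 nmi.

2253 nmi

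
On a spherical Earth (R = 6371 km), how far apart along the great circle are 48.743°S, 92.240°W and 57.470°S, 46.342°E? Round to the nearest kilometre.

Δλ = 46.342 − -92.240 = 138.582°.
Δφ = -57.470 − -48.743 = -8.727°.
a = sin²(Δφ/2) + cos φ₁ · cos φ₂ · sin²(Δλ/2) = 0.316053.
c = 2·atan2(√a, √(1−a)) = 1.19405 rad → d = 6371·c ≈ 7607.31 km.

7607 km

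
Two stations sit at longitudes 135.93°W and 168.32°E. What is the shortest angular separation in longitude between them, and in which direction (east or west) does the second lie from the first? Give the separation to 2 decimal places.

Raw difference: 168.32 − -135.93 = 304.25°.
Normalise into (−180°, 180°]: 304.25° − 360° = -55.75°.
Negative ⇒ the second point lies to the west; separation 55.75°.

55.75° west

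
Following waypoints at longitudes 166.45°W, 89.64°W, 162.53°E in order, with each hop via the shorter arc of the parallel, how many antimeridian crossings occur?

1

Leg 1: -166.45° → -89.64°, shortest Δλ = 76.81° (east) — does not cross 180°.
Leg 2: -89.64° → +162.53°, shortest Δλ = -107.83° (west) — crosses 180°.
Total crossings: 1.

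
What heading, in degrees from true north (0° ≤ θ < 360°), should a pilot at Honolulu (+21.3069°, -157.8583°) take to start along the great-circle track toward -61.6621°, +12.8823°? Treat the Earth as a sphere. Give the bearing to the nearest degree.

173°

Δλ = 12.8823 − -157.8583 = 170.7406°.
θ = atan2( sin Δλ · cos φ₂ , cos φ₁ · sin φ₂ − sin φ₁ · cos φ₂ · cos Δλ )
  = atan2(0.07638, -0.64977) = 173.296° → normalised to [0°, 360°): 173.296°.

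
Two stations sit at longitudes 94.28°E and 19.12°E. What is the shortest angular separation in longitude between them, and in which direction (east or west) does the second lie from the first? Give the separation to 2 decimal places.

75.16° west

Raw difference: 19.12 − 94.28 = -75.16°.
Normalise into (−180°, 180°]: -75.16° stays -75.16°.
Negative ⇒ the second point lies to the west; separation 75.16°.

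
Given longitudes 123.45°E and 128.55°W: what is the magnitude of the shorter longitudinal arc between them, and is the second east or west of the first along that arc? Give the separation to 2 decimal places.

108.00° east

Raw difference: -128.55 − 123.45 = -252.0°.
Normalise into (−180°, 180°]: -252.0° + 360° = 108.0°.
Positive ⇒ the second point lies to the east; separation 108.00°.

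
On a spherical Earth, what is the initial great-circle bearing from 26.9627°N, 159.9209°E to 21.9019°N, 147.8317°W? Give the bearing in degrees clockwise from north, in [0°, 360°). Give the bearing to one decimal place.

Δλ = -147.8317 − 159.9209 = -307.7526°; wrapped into (−180°, 180°]: 52.2474°.
θ = atan2( sin Δλ · cos φ₂ , cos φ₁ · sin φ₂ − sin φ₁ · cos φ₂ · cos Δλ )
  = atan2(0.73359, 0.07491) = 84.170° → normalised to [0°, 360°): 84.170°.

84.2°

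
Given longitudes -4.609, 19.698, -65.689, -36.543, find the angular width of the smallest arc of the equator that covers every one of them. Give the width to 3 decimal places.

85.387°

Sort the longitudes: -65.689°, -36.543°, -4.609°, +19.698°.
Eastward gaps between consecutive values (wrapping around): 29.146°, 31.934°, 24.307°, 274.613°.
Largest gap = 274.613° ⇒ minimal covering band is its complement: 360° − 274.613° = 85.387°.
Band runs from -65.689° eastward to +19.698°.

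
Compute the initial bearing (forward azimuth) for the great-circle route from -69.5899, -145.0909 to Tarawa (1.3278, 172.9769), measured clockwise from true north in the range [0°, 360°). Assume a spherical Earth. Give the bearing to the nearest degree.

Δλ = 172.9769 − -145.0909 = 318.0678°; wrapped into (−180°, 180°]: -41.9322°.
θ = atan2( sin Δλ · cos φ₂ , cos φ₁ · sin φ₂ − sin φ₁ · cos φ₂ · cos Δλ )
  = atan2(-0.66807, 0.70513) = -43.454° → normalised to [0°, 360°): 316.546°.

317°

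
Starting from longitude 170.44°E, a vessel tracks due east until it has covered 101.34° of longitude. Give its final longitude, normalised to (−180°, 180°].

Start at +170.44°; shift +101.34° → +271.78°.
+271.78° lies outside (−180°, 180°]; subtract 360° → -88.22°.

88.22°W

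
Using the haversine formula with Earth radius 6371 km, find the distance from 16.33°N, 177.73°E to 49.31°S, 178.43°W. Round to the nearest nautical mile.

Δλ = -178.43 − 177.73 = -356.16°; wrapped into (−180°, 180°]: 3.84°.
Δφ = -49.31 − 16.33 = -65.64°.
a = sin²(Δφ/2) + cos φ₁ · cos φ₂ · sin²(Δλ/2) = 0.294468.
c = 2·atan2(√a, √(1−a)) = 1.14718 rad → d = 6371·c ≈ 7308.66 km ≈ 3946.36 nmi.

3946 nmi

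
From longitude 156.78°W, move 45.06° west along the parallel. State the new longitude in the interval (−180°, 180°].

Start at -156.78°; shift −45.06° → -201.84°.
-201.84° lies outside (−180°, 180°]; add 360° → +158.16°.

158.16°E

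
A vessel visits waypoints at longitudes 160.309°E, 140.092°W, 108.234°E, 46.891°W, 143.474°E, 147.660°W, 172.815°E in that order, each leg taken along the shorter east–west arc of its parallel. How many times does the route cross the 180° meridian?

5

Leg 1: +160.309° → -140.092°, shortest Δλ = 59.599° (east) — crosses 180°.
Leg 2: -140.092° → +108.234°, shortest Δλ = -111.674° (west) — crosses 180°.
Leg 3: +108.234° → -46.891°, shortest Δλ = -155.125° (west) — does not cross 180°.
Leg 4: -46.891° → +143.474°, shortest Δλ = -169.635° (west) — crosses 180°.
Leg 5: +143.474° → -147.660°, shortest Δλ = 68.866° (east) — crosses 180°.
Leg 6: -147.660° → +172.815°, shortest Δλ = -39.525° (west) — crosses 180°.
Total crossings: 5.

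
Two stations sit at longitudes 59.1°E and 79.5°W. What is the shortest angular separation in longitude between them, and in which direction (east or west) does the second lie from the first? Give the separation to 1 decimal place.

138.6° west

Raw difference: -79.5 − 59.1 = -138.6°.
Normalise into (−180°, 180°]: -138.6° stays -138.6°.
Negative ⇒ the second point lies to the west; separation 138.6°.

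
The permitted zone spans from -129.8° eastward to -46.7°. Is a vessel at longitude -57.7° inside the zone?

Yes

Band width going east from -129.8° to -46.7°: ((-46.7 − -129.8) mod 360) = 83.1°.
Offset of -57.7° east of the west edge: ((-57.7 − -129.8) mod 360) = 72.1°.
72.1° ≤ 83.1° ⇒ inside.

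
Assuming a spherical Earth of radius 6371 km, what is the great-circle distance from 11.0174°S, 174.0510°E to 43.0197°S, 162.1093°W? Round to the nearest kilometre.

Δλ = -162.1093 − 174.0510 = -336.1603°; wrapped into (−180°, 180°]: 23.8397°.
Δφ = -43.0197 − -11.0174 = -32.0023°.
a = sin²(Δφ/2) + cos φ₁ · cos φ₂ · sin²(Δλ/2) = 0.106601.
c = 2·atan2(√a, √(1−a)) = 0.66519 rad → d = 6371·c ≈ 4237.95 km.

4238 km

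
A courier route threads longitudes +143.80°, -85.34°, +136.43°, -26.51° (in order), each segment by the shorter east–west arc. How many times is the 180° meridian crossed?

2

Leg 1: +143.80° → -85.34°, shortest Δλ = 130.86° (east) — crosses 180°.
Leg 2: -85.34° → +136.43°, shortest Δλ = -138.23° (west) — crosses 180°.
Leg 3: +136.43° → -26.51°, shortest Δλ = -162.94° (west) — does not cross 180°.
Total crossings: 2.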